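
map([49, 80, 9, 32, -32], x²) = (49)²=2401, (80)²=6400, (9)²=81, (32)²=1024, (-32)²=1024
= [2401, 6400, 81, 1024, 1024]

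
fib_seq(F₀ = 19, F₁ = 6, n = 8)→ F_2 = F_1 + F_0 = 25
F_3 = F_2 + F_1 = 31
F_4 = F_3 + F_2 = 56
...
= [19, 6, 25, 31, 56, 87, 143, 230]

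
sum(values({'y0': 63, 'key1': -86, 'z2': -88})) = -111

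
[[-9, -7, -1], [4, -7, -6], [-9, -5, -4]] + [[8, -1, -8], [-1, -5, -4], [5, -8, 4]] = [[-1, -8, -9], [3, -12, -10], [-4, -13, 0]]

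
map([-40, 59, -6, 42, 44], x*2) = [-80, 118, -12, 84, 88]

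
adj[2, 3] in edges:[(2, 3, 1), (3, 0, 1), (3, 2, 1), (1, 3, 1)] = 1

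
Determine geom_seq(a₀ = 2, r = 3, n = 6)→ a_0 = 2*3^0 = 2
a_1 = 2*3^1 = 6
a_2 = 2*3^2 = 18
...
= [2, 6, 18, 54, 162, 486]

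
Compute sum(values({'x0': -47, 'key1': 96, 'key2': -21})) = (-47) + 96 + (-21)
= 28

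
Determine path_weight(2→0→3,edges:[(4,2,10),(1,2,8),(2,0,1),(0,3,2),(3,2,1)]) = w(2→0)=1 + w(0→3)=2
= 3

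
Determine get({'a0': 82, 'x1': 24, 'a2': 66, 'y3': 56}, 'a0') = 82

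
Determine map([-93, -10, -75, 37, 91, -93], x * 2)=[-186, -20, -150, 74, 182, -186]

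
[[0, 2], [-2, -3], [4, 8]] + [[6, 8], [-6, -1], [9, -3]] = [[6, 10], [-8, -4], [13, 5]]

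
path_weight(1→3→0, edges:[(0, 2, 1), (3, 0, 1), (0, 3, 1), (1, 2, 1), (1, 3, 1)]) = w(1→3)=1 + w(3→0)=1
= 2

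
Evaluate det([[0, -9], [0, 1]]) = (0)*(1) - (-9)*(0)
= 0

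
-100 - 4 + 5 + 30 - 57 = -126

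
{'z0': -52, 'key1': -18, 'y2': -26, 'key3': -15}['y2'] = -26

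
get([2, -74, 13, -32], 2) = 13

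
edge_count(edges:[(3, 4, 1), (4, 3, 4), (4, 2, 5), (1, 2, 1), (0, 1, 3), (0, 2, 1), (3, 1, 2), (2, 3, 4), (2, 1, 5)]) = 9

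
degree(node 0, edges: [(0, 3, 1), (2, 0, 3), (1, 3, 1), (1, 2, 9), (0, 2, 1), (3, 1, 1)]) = 3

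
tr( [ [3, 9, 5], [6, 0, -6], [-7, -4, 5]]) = 8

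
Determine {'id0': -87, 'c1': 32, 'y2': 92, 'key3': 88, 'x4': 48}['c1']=32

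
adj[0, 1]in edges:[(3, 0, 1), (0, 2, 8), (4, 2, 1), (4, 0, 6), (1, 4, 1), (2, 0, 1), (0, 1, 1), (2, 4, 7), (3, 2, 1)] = 1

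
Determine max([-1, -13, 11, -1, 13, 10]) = 13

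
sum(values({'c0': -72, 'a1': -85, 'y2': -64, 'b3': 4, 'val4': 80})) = (-72) + (-85) + (-64) + 4 + 80
= -137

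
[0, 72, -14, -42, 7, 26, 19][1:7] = [72, -14, -42, 7, 26, 19]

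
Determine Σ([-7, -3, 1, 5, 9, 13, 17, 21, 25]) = 81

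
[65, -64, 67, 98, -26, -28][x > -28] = keep x where x > -28: 65✓, -64✗, 67✓, 98✓, -26✓, -28✗
= [65, 67, 98, -26]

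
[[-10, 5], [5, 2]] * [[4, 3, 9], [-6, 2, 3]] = C[0][0] = (-10)*(4) + (5)*(-6) = -70
C[0][1] = (-10)*(3) + (5)*(2) = -20
C[0][2] = (-10)*(9) + (5)*(3) = -75
C[1][0] = (5)*(4) + (2)*(-6) = 8
C[1][1] = (5)*(3) + (2)*(2) = 19
C[1][2] = (5)*(9) + (2)*(3) = 51
= [[-70, -20, -75], [8, 19, 51]]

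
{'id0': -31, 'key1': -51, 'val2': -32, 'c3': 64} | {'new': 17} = {'id0': -31, 'key1': -51, 'val2': -32, 'c3': 64, 'new': 17}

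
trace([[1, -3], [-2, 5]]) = 6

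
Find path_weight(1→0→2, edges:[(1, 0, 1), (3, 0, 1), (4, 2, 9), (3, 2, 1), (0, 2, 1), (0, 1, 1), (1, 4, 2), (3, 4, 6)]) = w(1→0)=1 + w(0→2)=1
= 2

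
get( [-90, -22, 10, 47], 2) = 10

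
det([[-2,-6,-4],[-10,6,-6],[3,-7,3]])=-232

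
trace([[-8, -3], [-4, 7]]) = -1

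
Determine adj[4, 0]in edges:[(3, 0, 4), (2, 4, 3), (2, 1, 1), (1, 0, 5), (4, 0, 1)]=1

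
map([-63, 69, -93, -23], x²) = [3969, 4761, 8649, 529]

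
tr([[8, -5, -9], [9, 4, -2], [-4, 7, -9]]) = diagonal: 8 + 4 + (-9)
= 3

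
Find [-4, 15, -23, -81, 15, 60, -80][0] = -4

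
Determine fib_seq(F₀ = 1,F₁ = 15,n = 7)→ [1, 15, 16, 31, 47, 78, 125]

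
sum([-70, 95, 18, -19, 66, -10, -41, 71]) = (-70) + 95 + 18 + (-19) + 66 + (-10) + (-41) + 71
= 110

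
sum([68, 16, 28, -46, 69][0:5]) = 135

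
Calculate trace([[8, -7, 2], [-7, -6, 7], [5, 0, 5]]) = 7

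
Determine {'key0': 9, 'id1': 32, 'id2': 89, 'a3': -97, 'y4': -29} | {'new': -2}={'key0': 9, 'id1': 32, 'id2': 89, 'a3': -97, 'y4': -29, 'new': -2}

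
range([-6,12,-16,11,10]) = 28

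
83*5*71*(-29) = -854485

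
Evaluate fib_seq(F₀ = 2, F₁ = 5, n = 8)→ [2, 5, 7, 12, 19, 31, 50, 81]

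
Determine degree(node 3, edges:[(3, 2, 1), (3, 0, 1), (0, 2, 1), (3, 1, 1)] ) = 3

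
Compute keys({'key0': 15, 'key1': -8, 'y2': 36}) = ['key0', 'key1', 'y2']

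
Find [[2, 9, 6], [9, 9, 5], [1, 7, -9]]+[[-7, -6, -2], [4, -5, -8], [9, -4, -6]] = [[-5, 3, 4], [13, 4, -3], [10, 3, -15]]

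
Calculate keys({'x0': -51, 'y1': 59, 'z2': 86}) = ['x0', 'y1', 'z2']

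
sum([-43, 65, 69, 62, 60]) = 213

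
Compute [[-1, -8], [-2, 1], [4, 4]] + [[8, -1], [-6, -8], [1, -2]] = [[7, -9], [-8, -7], [5, 2]]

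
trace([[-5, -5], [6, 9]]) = diagonal: (-5) + 9
= 4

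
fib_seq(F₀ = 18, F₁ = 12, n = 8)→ [18, 12, 30, 42, 72, 114, 186, 300]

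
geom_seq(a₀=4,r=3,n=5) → [4, 12, 36, 108, 324]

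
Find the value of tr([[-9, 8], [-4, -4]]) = -13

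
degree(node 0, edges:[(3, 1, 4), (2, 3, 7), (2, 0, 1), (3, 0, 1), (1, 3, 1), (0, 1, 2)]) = 3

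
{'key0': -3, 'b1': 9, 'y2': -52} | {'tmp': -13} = {'key0': -3, 'b1': 9, 'y2': -52, 'tmp': -13}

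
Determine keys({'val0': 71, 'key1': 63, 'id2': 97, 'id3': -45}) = ['val0', 'key1', 'id2', 'id3']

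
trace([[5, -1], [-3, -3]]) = 2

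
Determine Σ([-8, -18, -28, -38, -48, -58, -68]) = (-8) + (-18) + (-28) + (-38) + (-48) + (-58) + (-68)
= -266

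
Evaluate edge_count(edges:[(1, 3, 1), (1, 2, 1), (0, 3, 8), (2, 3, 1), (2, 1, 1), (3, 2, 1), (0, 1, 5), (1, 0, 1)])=8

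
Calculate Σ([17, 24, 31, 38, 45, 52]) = 17 + 24 + 31 + 38 + 45 + 52
= 207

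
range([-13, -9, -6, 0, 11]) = 24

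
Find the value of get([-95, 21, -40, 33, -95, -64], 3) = 33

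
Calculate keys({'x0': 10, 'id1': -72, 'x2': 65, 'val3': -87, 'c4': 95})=['x0', 'id1', 'x2', 'val3', 'c4']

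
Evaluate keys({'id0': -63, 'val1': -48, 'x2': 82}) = ['id0', 'val1', 'x2']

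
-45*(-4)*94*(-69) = -1167480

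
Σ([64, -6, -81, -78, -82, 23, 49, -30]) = 64 + (-6) + (-81) + (-78) + (-82) + 23 + 49 + (-30)
= -141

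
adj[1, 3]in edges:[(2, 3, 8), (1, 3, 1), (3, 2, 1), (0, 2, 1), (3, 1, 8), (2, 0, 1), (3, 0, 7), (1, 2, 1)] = 1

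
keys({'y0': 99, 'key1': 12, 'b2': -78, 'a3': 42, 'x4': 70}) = ['y0', 'key1', 'b2', 'a3', 'x4']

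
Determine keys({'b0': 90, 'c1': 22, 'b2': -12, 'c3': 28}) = ['b0', 'c1', 'b2', 'c3']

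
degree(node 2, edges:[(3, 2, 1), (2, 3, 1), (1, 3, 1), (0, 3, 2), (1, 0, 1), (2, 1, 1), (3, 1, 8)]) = 3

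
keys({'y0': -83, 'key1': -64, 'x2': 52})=['y0', 'key1', 'x2']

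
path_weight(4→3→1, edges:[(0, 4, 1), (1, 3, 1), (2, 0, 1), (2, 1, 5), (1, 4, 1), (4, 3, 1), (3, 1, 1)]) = w(4→3)=1 + w(3→1)=1
= 2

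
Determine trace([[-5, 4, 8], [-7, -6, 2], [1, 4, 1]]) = -10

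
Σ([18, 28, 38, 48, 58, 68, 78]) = 18 + 28 + 38 + 48 + 58 + 68 + 78
= 336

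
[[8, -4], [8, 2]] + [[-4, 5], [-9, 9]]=[[4, 1], [-1, 11]]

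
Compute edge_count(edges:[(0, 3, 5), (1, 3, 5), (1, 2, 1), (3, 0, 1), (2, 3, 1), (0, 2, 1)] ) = 6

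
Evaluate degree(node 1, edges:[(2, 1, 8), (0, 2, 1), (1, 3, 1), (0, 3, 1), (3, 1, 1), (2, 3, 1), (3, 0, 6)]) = incident: (2,1), (1,3), (3,1)
= 3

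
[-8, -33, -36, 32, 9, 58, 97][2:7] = [-36, 32, 9, 58, 97]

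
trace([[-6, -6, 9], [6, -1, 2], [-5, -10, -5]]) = -12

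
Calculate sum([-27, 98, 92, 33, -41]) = (-27) + 98 + 92 + 33 + (-41)
= 155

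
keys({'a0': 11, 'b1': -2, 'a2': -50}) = ['a0', 'b1', 'a2']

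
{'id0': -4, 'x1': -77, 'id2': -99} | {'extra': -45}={'id0': -4, 'x1': -77, 'id2': -99, 'extra': -45}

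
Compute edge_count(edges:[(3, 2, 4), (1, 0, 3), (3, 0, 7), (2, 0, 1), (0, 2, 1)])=5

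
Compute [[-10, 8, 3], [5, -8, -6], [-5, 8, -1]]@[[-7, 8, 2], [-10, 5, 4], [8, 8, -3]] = [[14, -16, 3], [-3, -48, -4], [-53, -8, 25]]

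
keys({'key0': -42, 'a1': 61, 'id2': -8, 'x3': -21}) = ['key0', 'a1', 'id2', 'x3']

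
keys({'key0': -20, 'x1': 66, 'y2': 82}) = ['key0', 'x1', 'y2']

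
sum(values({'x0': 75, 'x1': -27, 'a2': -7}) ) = 41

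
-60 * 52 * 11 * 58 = -1990560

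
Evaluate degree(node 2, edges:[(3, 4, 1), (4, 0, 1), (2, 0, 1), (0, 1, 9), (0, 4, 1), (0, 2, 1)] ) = 2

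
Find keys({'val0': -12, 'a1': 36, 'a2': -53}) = ['val0', 'a1', 'a2']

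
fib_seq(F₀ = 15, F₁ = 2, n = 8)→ F_2 = F_1 + F_0 = 17
F_3 = F_2 + F_1 = 19
F_4 = F_3 + F_2 = 36
...
= [15, 2, 17, 19, 36, 55, 91, 146]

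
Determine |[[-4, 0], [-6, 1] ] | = (-4)*(1) - (0)*(-6)
= -4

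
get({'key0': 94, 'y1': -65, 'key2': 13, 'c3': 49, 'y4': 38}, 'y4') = 38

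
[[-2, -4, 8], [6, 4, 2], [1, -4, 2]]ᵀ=[[-2, 6, 1], [-4, 4, -4], [8, 2, 2]]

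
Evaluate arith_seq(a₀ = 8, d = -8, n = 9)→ a_0 = 8 + 0*-8 = 8
a_1 = 8 + 1*-8 = 0
a_2 = 8 + 2*-8 = -8
...
= [8, 0, -8, -16, -24, -32, -40, -48, -56]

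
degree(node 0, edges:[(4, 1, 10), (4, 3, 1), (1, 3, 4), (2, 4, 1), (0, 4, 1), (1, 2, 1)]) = 1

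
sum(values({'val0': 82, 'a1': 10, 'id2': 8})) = 100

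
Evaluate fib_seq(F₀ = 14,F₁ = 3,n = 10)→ [14, 3, 17, 20, 37, 57, 94, 151, 245, 396]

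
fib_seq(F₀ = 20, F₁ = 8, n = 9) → [20, 8, 28, 36, 64, 100, 164, 264, 428]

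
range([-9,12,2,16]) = 25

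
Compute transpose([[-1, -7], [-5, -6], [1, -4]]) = [[-1, -5, 1], [-7, -6, -4]]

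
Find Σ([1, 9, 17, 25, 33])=1 + 9 + 17 + 25 + 33
= 85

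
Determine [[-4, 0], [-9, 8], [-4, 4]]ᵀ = [[-4, -9, -4], [0, 8, 4]]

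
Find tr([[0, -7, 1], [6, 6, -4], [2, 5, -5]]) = diagonal: 0 + 6 + (-5)
= 1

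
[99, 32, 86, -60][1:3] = [32, 86]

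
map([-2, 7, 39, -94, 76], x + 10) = [8, 17, 49, -84, 86]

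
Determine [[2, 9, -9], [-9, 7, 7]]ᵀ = [[2, -9], [9, 7], [-9, 7]]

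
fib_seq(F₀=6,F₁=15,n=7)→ [6, 15, 21, 36, 57, 93, 150]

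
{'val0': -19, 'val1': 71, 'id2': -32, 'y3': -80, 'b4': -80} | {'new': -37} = {'val0': -19, 'val1': 71, 'id2': -32, 'y3': -80, 'b4': -80, 'new': -37}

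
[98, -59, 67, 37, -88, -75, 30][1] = -59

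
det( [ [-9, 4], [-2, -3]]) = 35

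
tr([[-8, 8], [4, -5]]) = diagonal: (-8) + (-5)
= -13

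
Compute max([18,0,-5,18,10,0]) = 18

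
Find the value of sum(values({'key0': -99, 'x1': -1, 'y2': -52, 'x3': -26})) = (-99) + (-1) + (-52) + (-26)
= -178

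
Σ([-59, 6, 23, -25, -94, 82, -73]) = (-59) + 6 + 23 + (-25) + (-94) + 82 + (-73)
= -140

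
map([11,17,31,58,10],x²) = [121, 289, 961, 3364, 100]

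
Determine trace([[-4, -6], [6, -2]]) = -6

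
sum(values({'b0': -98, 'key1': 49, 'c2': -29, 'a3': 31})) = (-98) + 49 + (-29) + 31
= -47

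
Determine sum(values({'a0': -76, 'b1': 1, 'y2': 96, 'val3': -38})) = -17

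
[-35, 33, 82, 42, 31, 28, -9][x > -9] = [33, 82, 42, 31, 28]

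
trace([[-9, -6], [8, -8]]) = diagonal: (-9) + (-8)
= -17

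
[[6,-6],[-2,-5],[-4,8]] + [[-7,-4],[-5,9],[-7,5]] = [[-1, -10], [-7, 4], [-11, 13]]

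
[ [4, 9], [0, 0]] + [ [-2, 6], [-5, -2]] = [[2, 15], [-5, -2]]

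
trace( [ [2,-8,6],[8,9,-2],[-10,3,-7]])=4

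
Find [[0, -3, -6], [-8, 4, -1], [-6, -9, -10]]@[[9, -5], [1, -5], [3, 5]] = [[-21, -15], [-71, 15], [-93, 25]]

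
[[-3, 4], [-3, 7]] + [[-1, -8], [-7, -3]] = [[-4, -4], [-10, 4]]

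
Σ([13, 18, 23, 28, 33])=115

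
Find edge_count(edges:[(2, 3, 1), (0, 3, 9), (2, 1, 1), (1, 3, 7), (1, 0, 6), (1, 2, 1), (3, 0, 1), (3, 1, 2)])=8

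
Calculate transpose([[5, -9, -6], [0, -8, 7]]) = [[5, 0], [-9, -8], [-6, 7]]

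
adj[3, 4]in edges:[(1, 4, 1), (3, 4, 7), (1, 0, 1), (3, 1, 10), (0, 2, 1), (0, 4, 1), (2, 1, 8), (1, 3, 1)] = 7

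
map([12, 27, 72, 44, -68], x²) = (12)²=144, (27)²=729, (72)²=5184, (44)²=1936, (-68)²=4624
= [144, 729, 5184, 1936, 4624]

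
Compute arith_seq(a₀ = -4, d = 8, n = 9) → a_0 = -4 + 0*8 = -4
a_1 = -4 + 1*8 = 4
a_2 = -4 + 2*8 = 12
...
= [-4, 4, 12, 20, 28, 36, 44, 52, 60]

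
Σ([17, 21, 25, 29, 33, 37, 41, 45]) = 17 + 21 + 25 + 29 + 33 + 37 + 41 + 45
= 248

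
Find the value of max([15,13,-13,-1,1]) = 15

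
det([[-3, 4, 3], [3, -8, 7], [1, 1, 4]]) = (1)*(-3)*det([[-8, 7], [1, 4]]) + (-1)*(4)*det([[3, 7], [1, 4]]) + (1)*(3)*det([[3, -8], [1, 1]])
= 117 + -20 + 33
= 130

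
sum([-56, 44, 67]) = (-56) + 44 + 67
= 55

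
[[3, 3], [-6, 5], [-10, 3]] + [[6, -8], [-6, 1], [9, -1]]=[[9, -5], [-12, 6], [-1, 2]]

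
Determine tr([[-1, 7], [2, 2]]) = 1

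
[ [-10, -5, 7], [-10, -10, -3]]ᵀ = [[-10, -10], [-5, -10], [7, -3]]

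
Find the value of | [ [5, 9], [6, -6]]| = (5)*(-6) - (9)*(6)
= -84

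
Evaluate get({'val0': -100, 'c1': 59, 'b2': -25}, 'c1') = 59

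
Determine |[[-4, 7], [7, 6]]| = (-4)*(6) - (7)*(7)
= -73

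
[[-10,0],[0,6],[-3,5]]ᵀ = [[-10, 0, -3], [0, 6, 5]]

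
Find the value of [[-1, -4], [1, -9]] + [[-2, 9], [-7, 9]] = [[-3, 5], [-6, 0]]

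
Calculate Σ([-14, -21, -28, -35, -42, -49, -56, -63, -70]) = (-14) + (-21) + (-28) + (-35) + (-42) + (-49) + (-56) + (-63) + (-70)
= -378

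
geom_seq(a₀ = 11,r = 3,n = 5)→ [11, 33, 99, 297, 891]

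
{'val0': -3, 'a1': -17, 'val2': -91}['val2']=-91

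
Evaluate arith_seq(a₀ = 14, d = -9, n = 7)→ [14, 5, -4, -13, -22, -31, -40]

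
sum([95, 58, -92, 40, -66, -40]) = -5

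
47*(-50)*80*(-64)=12032000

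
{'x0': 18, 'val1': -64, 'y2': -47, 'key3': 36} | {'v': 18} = {'x0': 18, 'val1': -64, 'y2': -47, 'key3': 36, 'v': 18}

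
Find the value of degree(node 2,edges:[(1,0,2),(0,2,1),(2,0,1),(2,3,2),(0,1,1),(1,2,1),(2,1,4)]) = 5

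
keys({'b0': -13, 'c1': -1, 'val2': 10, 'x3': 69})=['b0', 'c1', 'val2', 'x3']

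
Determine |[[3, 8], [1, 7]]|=(3)*(7) - (8)*(1)
= 13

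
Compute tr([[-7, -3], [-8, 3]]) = diagonal: (-7) + 3
= -4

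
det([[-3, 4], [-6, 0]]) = 24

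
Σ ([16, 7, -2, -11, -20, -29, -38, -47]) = -124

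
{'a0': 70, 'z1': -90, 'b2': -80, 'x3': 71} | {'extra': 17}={'a0': 70, 'z1': -90, 'b2': -80, 'x3': 71, 'extra': 17}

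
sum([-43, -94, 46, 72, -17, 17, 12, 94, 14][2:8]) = 224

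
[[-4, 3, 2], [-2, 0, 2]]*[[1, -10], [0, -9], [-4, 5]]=C[0][0] = (-4)*(1) + (3)*(0) + (2)*(-4) = -12
C[0][1] = (-4)*(-10) + (3)*(-9) + (2)*(5) = 23
C[1][0] = (-2)*(1) + (0)*(0) + (2)*(-4) = -10
C[1][1] = (-2)*(-10) + (0)*(-9) + (2)*(5) = 30
= [[-12, 23], [-10, 30]]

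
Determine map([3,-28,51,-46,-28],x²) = (3)²=9, (-28)²=784, (51)²=2601, (-46)²=2116, (-28)²=784
= [9, 784, 2601, 2116, 784]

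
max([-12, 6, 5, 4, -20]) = 6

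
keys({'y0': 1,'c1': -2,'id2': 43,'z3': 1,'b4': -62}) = ['y0', 'c1', 'id2', 'z3', 'b4']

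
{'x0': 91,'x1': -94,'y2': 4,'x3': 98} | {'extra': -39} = {'x0': 91, 'x1': -94, 'y2': 4, 'x3': 98, 'extra': -39}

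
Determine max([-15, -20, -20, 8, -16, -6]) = 8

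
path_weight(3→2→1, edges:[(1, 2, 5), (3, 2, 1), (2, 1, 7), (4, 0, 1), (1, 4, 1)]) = w(3→2)=1 + w(2→1)=7
= 8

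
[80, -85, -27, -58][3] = -58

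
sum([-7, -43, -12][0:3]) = -62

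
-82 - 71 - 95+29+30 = -189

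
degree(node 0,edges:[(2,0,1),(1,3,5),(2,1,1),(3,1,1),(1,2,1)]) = incident: (2,0)
= 1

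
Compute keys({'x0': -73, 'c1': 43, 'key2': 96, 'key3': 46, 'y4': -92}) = ['x0', 'c1', 'key2', 'key3', 'y4']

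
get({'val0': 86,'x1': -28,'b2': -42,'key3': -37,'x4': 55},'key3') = -37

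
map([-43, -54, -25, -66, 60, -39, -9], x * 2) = -43*2=-86, -54*2=-108, -25*2=-50, -66*2=-132, 60*2=120, -39*2=-78, -9*2=-18
= [-86, -108, -50, -132, 120, -78, -18]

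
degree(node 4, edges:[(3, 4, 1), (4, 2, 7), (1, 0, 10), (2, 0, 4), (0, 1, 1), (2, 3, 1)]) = incident: (3,4), (4,2)
= 2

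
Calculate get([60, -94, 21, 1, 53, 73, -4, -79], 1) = -94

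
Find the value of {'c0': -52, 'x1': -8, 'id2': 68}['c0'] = -52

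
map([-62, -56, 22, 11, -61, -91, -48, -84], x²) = [3844, 3136, 484, 121, 3721, 8281, 2304, 7056]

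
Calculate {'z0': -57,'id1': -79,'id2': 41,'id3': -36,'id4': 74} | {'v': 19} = {'z0': -57, 'id1': -79, 'id2': 41, 'id3': -36, 'id4': 74, 'v': 19}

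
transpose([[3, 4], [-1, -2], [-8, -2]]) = [[3, -1, -8], [4, -2, -2]]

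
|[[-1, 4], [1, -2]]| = (-1)*(-2) - (4)*(1)
= -2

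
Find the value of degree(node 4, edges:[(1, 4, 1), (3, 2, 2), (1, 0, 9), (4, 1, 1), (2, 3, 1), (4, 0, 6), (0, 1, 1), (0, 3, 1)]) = 3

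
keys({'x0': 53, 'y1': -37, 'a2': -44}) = ['x0', 'y1', 'a2']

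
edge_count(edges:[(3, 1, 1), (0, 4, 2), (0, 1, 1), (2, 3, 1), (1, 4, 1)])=5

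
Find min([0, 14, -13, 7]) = -13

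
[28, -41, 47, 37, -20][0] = 28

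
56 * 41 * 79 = 181384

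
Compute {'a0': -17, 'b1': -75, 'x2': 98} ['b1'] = -75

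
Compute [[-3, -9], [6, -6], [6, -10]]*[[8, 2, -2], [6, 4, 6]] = [[-78, -42, -48], [12, -12, -48], [-12, -28, -72]]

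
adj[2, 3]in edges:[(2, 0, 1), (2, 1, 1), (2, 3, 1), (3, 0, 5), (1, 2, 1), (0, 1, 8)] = 1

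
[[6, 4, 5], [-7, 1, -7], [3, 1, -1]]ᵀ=[[6, -7, 3], [4, 1, 1], [5, -7, -1]]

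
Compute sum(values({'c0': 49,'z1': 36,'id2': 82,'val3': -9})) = 49 + 36 + 82 + (-9)
= 158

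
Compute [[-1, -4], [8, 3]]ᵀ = [[-1, 8], [-4, 3]]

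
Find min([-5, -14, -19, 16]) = -19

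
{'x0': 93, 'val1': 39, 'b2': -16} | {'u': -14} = {'x0': 93, 'val1': 39, 'b2': -16, 'u': -14}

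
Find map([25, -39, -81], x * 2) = 25*2=50, -39*2=-78, -81*2=-162
= [50, -78, -162]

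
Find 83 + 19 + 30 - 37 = 95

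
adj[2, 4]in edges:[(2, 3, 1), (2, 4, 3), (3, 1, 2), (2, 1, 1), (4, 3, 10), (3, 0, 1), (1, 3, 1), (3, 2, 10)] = 3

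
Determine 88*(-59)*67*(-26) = 9044464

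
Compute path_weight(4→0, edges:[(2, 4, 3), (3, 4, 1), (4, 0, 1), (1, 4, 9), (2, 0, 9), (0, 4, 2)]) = w(4→0)=1
= 1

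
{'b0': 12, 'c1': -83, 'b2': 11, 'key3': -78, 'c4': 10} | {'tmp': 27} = {'b0': 12, 'c1': -83, 'b2': 11, 'key3': -78, 'c4': 10, 'tmp': 27}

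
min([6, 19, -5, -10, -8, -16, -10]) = -16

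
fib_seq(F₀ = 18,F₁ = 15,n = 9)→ F_2 = F_1 + F_0 = 33
F_3 = F_2 + F_1 = 48
F_4 = F_3 + F_2 = 81
...
= [18, 15, 33, 48, 81, 129, 210, 339, 549]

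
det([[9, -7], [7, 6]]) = 103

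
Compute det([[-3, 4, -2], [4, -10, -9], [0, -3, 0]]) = 105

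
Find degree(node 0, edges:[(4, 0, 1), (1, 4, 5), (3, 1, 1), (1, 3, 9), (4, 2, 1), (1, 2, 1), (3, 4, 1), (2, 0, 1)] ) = incident: (4,0), (2,0)
= 2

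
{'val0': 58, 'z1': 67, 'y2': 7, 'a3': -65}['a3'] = -65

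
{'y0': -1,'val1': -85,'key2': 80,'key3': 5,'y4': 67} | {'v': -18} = {'y0': -1, 'val1': -85, 'key2': 80, 'key3': 5, 'y4': 67, 'v': -18}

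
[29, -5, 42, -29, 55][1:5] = [-5, 42, -29, 55]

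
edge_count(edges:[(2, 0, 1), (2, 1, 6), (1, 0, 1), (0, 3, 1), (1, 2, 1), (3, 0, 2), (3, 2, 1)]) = 7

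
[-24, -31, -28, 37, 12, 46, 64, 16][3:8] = [37, 12, 46, 64, 16]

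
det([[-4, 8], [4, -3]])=-20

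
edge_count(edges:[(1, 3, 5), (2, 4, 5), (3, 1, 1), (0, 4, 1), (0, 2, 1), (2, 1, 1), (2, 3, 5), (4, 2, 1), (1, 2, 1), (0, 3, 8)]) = 10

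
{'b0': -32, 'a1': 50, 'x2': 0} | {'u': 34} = {'b0': -32, 'a1': 50, 'x2': 0, 'u': 34}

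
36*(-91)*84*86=-23665824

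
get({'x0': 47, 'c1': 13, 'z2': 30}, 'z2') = 30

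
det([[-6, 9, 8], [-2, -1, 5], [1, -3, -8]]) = -181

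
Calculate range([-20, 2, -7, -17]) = 22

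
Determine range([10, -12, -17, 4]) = 27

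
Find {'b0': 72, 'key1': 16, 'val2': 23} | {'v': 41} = {'b0': 72, 'key1': 16, 'val2': 23, 'v': 41}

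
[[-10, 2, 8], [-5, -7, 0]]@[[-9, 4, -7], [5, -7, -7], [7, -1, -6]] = C[0][0] = (-10)*(-9) + (2)*(5) + (8)*(7) = 156
C[0][1] = (-10)*(4) + (2)*(-7) + (8)*(-1) = -62
C[0][2] = (-10)*(-7) + (2)*(-7) + (8)*(-6) = 8
C[1][0] = (-5)*(-9) + (-7)*(5) + (0)*(7) = 10
C[1][1] = (-5)*(4) + (-7)*(-7) + (0)*(-1) = 29
C[1][2] = (-5)*(-7) + (-7)*(-7) + (0)*(-6) = 84
= [[156, -62, 8], [10, 29, 84]]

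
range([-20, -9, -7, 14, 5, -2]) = 34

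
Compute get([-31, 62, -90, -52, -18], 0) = -31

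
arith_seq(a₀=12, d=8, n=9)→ a_0 = 12 + 0*8 = 12
a_1 = 12 + 1*8 = 20
a_2 = 12 + 2*8 = 28
...
= [12, 20, 28, 36, 44, 52, 60, 68, 76]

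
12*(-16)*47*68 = -613632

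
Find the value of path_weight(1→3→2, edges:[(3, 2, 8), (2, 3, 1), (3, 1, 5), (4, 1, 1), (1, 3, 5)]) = 13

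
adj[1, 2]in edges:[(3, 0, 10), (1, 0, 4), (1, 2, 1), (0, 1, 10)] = 1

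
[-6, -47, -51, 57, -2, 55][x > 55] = keep x where x > 55: -6✗, -47✗, -51✗, 57✓, -2✗, 55✗
= [57]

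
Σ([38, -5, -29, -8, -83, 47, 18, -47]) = 38 + (-5) + (-29) + (-8) + (-83) + 47 + 18 + (-47)
= -69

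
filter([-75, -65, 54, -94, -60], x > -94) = [-75, -65, 54, -60]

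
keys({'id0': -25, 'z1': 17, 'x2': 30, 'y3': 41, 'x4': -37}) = ['id0', 'z1', 'x2', 'y3', 'x4']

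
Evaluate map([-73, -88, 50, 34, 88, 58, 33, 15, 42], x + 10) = [-63, -78, 60, 44, 98, 68, 43, 25, 52]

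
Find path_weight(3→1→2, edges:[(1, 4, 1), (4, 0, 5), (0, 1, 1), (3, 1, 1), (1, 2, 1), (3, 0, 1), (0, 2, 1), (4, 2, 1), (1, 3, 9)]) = w(3→1)=1 + w(1→2)=1
= 2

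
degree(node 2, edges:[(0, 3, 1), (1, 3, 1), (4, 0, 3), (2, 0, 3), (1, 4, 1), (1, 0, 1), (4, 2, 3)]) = incident: (2,0), (4,2)
= 2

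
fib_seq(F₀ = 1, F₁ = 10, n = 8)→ [1, 10, 11, 21, 32, 53, 85, 138]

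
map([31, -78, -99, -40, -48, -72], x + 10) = [41, -68, -89, -30, -38, -62]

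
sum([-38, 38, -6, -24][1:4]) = 8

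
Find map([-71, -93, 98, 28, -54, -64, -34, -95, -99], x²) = (-71)²=5041, (-93)²=8649, (98)²=9604, (28)²=784, (-54)²=2916, (-64)²=4096, (-34)²=1156, (-95)²=9025, (-99)²=9801
= [5041, 8649, 9604, 784, 2916, 4096, 1156, 9025, 9801]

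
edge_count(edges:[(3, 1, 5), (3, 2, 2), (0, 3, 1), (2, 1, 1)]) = 4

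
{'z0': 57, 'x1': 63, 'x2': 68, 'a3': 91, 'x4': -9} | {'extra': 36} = {'z0': 57, 'x1': 63, 'x2': 68, 'a3': 91, 'x4': -9, 'extra': 36}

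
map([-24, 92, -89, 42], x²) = (-24)²=576, (92)²=8464, (-89)²=7921, (42)²=1764
= [576, 8464, 7921, 1764]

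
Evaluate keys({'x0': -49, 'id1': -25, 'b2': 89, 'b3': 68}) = ['x0', 'id1', 'b2', 'b3']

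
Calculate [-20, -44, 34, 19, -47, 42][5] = 42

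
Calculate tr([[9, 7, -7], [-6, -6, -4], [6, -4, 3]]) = 6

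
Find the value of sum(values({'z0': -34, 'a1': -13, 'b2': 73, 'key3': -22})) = 4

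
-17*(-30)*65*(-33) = -1093950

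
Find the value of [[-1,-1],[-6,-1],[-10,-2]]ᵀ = [[-1, -6, -10], [-1, -1, -2]]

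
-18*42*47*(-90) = 3197880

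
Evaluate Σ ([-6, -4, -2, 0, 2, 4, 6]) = 0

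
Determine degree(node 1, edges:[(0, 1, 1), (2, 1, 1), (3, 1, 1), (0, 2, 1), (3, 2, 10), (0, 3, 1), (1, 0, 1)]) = incident: (0,1), (2,1), (3,1), (1,0)
= 4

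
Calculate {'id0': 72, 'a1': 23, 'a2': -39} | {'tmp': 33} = {'id0': 72, 'a1': 23, 'a2': -39, 'tmp': 33}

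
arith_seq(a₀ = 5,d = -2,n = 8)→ a_0 = 5 + 0*-2 = 5
a_1 = 5 + 1*-2 = 3
a_2 = 5 + 2*-2 = 1
...
= [5, 3, 1, -1, -3, -5, -7, -9]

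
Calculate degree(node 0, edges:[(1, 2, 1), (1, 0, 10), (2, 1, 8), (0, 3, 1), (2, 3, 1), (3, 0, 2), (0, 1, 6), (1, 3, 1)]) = incident: (1,0), (0,3), (3,0), (0,1)
= 4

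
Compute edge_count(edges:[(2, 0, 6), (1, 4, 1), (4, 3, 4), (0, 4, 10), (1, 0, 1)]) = 5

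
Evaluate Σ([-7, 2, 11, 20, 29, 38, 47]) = 140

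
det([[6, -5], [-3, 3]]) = (6)*(3) - (-5)*(-3)
= 3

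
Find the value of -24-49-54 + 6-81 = -202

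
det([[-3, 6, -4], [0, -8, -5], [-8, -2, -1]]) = (1)*(-3)*det([[-8, -5], [-2, -1]]) + (-1)*(6)*det([[0, -5], [-8, -1]]) + (1)*(-4)*det([[0, -8], [-8, -2]])
= 6 + 240 + 256
= 502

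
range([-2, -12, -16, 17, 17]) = 33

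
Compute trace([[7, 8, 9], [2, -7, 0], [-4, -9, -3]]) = -3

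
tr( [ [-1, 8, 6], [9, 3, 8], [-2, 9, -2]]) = 0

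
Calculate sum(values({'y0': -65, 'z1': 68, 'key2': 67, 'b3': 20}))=(-65) + 68 + 67 + 20
= 90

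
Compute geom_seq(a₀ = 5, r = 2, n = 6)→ a_0 = 5*2^0 = 5
a_1 = 5*2^1 = 10
a_2 = 5*2^2 = 20
...
= [5, 10, 20, 40, 80, 160]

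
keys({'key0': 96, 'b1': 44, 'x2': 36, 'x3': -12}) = ['key0', 'b1', 'x2', 'x3']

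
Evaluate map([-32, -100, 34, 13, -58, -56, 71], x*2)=-32*2=-64, -100*2=-200, 34*2=68, 13*2=26, -58*2=-116, -56*2=-112, 71*2=142
= [-64, -200, 68, 26, -116, -112, 142]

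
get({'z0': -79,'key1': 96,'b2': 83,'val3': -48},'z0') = -79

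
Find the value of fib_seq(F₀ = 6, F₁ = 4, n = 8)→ [6, 4, 10, 14, 24, 38, 62, 100]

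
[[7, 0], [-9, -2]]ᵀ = [[7, -9], [0, -2]]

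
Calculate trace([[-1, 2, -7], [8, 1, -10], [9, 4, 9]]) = 9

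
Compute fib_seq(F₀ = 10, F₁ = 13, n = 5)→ F_2 = F_1 + F_0 = 23
F_3 = F_2 + F_1 = 36
F_4 = F_3 + F_2 = 59
= [10, 13, 23, 36, 59]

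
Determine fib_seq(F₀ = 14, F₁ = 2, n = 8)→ [14, 2, 16, 18, 34, 52, 86, 138]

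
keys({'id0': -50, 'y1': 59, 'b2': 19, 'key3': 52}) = ['id0', 'y1', 'b2', 'key3']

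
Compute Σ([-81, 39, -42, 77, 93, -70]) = 16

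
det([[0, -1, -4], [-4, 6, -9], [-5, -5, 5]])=(1)*(0)*det([[6, -9], [-5, 5]]) + (-1)*(-1)*det([[-4, -9], [-5, 5]]) + (1)*(-4)*det([[-4, 6], [-5, -5]])
= 0 + -65 + -200
= -265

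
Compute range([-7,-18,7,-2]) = 25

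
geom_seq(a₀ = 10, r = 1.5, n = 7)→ a_0 = 10*1.5^0 = 10.0
a_1 = 10*1.5^1 = 15.0
a_2 = 10*1.5^2 = 22.5
...
= [10.0, 15.0, 22.5, 33.75, 50.625, 75.9375, 113.90625]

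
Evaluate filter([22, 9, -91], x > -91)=[22, 9]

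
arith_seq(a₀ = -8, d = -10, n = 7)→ [-8, -18, -28, -38, -48, -58, -68]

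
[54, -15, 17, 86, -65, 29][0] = 54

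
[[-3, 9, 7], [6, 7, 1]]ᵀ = [[-3, 6], [9, 7], [7, 1]]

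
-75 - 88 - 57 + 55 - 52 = -217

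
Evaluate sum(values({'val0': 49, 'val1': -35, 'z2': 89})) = 103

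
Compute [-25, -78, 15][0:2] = [-25, -78]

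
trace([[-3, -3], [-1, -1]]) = diagonal: (-3) + (-1)
= -4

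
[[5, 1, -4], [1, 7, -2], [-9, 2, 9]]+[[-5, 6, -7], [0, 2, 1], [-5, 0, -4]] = [[0, 7, -11], [1, 9, -1], [-14, 2, 5]]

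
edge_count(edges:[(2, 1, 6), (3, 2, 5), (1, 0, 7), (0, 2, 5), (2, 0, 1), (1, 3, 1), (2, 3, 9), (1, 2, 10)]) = 8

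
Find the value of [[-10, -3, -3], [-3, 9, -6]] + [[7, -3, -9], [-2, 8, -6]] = [[-3, -6, -12], [-5, 17, -12]]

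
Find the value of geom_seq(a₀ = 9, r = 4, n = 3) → a_0 = 9*4^0 = 9
a_1 = 9*4^1 = 36
a_2 = 9*4^2 = 144
= [9, 36, 144]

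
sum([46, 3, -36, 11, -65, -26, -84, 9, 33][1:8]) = slice → [3, -36, 11, -65, -26, -84, 9]
3 + (-36) + 11 + (-65) + (-26) + (-84) + 9
= -188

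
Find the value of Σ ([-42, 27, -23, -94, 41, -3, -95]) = (-42) + 27 + (-23) + (-94) + 41 + (-3) + (-95)
= -189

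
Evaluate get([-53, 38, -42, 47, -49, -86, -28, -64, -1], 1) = 38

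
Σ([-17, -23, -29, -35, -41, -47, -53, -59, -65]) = -369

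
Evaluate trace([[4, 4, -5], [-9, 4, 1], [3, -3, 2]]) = 10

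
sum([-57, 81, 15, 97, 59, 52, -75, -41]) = (-57) + 81 + 15 + 97 + 59 + 52 + (-75) + (-41)
= 131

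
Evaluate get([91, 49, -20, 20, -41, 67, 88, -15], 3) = 20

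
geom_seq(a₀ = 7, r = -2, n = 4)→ [7, -14, 28, -56]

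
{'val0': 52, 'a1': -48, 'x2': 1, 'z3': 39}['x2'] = 1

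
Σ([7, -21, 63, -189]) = 7 + -21 + 63 + -189
= -140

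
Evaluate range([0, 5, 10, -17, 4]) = 27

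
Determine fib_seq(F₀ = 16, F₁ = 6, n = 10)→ [16, 6, 22, 28, 50, 78, 128, 206, 334, 540]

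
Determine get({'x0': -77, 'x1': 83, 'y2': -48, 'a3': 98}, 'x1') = 83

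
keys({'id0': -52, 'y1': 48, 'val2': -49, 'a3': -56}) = ['id0', 'y1', 'val2', 'a3']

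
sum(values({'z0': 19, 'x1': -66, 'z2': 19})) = 19 + (-66) + 19
= -28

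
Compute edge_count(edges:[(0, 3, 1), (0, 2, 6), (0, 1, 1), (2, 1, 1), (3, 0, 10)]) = 5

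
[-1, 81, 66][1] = 81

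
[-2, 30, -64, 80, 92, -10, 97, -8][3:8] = [80, 92, -10, 97, -8]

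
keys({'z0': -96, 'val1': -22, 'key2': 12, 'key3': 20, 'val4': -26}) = ['z0', 'val1', 'key2', 'key3', 'val4']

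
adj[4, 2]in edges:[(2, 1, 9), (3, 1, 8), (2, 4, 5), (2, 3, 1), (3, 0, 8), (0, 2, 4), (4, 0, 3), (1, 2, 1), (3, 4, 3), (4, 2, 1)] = 1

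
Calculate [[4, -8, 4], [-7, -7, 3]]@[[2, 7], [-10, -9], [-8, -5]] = C[0][0] = (4)*(2) + (-8)*(-10) + (4)*(-8) = 56
C[0][1] = (4)*(7) + (-8)*(-9) + (4)*(-5) = 80
C[1][0] = (-7)*(2) + (-7)*(-10) + (3)*(-8) = 32
C[1][1] = (-7)*(7) + (-7)*(-9) + (3)*(-5) = -1
= [[56, 80], [32, -1]]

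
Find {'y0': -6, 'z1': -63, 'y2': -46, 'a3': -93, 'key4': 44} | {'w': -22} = {'y0': -6, 'z1': -63, 'y2': -46, 'a3': -93, 'key4': 44, 'w': -22}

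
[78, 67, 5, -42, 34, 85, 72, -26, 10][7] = -26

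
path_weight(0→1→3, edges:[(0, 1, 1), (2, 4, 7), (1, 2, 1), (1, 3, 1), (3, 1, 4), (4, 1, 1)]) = w(0→1)=1 + w(1→3)=1
= 2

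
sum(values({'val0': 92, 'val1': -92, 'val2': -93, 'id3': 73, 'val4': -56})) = 92 + (-92) + (-93) + 73 + (-56)
= -76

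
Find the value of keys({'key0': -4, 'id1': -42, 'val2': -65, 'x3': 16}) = ['key0', 'id1', 'val2', 'x3']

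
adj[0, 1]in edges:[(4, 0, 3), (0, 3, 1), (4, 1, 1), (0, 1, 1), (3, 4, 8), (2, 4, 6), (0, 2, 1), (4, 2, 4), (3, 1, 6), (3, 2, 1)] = 1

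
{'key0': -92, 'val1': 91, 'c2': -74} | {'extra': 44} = {'key0': -92, 'val1': 91, 'c2': -74, 'extra': 44}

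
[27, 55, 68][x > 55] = keep x where x > 55: 27✗, 55✗, 68✓
= [68]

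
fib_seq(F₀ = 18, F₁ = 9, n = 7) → [18, 9, 27, 36, 63, 99, 162]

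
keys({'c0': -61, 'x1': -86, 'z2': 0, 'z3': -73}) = ['c0', 'x1', 'z2', 'z3']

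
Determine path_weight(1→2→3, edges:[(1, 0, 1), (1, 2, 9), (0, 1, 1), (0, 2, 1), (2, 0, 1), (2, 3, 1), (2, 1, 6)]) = 10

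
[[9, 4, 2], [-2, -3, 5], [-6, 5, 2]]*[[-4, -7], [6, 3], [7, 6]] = C[0][0] = (9)*(-4) + (4)*(6) + (2)*(7) = 2
C[0][1] = (9)*(-7) + (4)*(3) + (2)*(6) = -39
C[1][0] = (-2)*(-4) + (-3)*(6) + (5)*(7) = 25
C[1][1] = (-2)*(-7) + (-3)*(3) + (5)*(6) = 35
C[2][0] = (-6)*(-4) + (5)*(6) + (2)*(7) = 68
C[2][1] = (-6)*(-7) + (5)*(3) + (2)*(6) = 69
= [[2, -39], [25, 35], [68, 69]]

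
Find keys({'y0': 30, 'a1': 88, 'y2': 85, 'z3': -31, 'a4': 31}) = ['y0', 'a1', 'y2', 'z3', 'a4']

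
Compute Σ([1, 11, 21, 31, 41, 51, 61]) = 1 + 11 + 21 + 31 + 41 + 51 + 61
= 217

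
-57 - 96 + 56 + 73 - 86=-110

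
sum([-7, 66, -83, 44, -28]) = (-7) + 66 + (-83) + 44 + (-28)
= -8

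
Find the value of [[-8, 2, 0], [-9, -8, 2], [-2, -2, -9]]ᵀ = [[-8, -9, -2], [2, -8, -2], [0, 2, -9]]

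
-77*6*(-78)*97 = 3495492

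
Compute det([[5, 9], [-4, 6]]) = 66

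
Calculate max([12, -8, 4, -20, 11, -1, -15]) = 12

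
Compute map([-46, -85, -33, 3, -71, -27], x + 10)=-46+10=-36, -85+10=-75, -33+10=-23, 3+10=13, -71+10=-61, -27+10=-17
= [-36, -75, -23, 13, -61, -17]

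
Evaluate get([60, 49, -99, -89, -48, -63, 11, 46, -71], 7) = 46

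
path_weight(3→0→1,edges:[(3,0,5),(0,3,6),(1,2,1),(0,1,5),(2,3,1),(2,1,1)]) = 10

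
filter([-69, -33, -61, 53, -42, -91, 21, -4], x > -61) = [-33, 53, -42, 21, -4]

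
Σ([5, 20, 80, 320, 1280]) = 5 + 20 + 80 + 320 + 1280
= 1705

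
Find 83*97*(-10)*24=-1932240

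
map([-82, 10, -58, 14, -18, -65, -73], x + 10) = [-72, 20, -48, 24, -8, -55, -63]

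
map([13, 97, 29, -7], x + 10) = 13+10=23, 97+10=107, 29+10=39, -7+10=3
= [23, 107, 39, 3]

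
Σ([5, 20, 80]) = 5 + 20 + 80
= 105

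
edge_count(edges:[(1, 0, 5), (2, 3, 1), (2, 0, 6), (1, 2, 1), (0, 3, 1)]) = 5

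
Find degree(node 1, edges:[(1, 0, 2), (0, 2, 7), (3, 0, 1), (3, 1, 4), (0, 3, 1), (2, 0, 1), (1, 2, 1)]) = 3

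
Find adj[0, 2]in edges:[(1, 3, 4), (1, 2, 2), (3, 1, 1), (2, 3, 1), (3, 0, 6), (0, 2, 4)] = 4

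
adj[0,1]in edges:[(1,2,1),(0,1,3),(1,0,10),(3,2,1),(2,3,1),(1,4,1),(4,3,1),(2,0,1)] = 3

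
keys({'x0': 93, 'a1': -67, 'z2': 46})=['x0', 'a1', 'z2']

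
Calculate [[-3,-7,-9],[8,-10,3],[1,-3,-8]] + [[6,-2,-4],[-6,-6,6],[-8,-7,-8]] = [[3, -9, -13], [2, -16, 9], [-7, -10, -16]]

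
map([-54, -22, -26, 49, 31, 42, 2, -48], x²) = [2916, 484, 676, 2401, 961, 1764, 4, 2304]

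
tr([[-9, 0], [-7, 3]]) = -6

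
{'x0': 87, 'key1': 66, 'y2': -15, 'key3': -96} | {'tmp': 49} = {'x0': 87, 'key1': 66, 'y2': -15, 'key3': -96, 'tmp': 49}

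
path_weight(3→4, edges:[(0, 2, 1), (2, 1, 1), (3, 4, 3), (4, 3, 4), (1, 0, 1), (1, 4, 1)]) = w(3→4)=3
= 3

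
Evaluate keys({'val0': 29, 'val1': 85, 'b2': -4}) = ['val0', 'val1', 'b2']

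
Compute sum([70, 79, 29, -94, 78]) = 162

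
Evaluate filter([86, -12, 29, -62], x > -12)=[86, 29]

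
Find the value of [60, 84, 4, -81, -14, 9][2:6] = [4, -81, -14, 9]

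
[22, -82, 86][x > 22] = keep x where x > 22: 22✗, -82✗, 86✓
= [86]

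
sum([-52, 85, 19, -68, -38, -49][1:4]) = slice → [85, 19, -68]
85 + 19 + (-68)
= 36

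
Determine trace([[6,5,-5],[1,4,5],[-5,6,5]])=diagonal: 6 + 4 + 5
= 15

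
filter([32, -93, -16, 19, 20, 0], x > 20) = [32]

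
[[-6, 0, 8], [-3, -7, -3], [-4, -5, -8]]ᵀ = [[-6, -3, -4], [0, -7, -5], [8, -3, -8]]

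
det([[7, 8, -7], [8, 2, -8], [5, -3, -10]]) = (1)*(7)*det([[2, -8], [-3, -10]]) + (-1)*(8)*det([[8, -8], [5, -10]]) + (1)*(-7)*det([[8, 2], [5, -3]])
= -308 + 320 + 238
= 250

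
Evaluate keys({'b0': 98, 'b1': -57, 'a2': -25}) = ['b0', 'b1', 'a2']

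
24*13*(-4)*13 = -16224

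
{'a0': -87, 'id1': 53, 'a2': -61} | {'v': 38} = {'a0': -87, 'id1': 53, 'a2': -61, 'v': 38}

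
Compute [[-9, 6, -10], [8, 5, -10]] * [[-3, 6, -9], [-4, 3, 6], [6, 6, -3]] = C[0][0] = (-9)*(-3) + (6)*(-4) + (-10)*(6) = -57
C[0][1] = (-9)*(6) + (6)*(3) + (-10)*(6) = -96
C[0][2] = (-9)*(-9) + (6)*(6) + (-10)*(-3) = 147
C[1][0] = (8)*(-3) + (5)*(-4) + (-10)*(6) = -104
C[1][1] = (8)*(6) + (5)*(3) + (-10)*(6) = 3
C[1][2] = (8)*(-9) + (5)*(6) + (-10)*(-3) = -12
= [[-57, -96, 147], [-104, 3, -12]]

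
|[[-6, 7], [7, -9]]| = 5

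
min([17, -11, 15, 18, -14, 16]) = -14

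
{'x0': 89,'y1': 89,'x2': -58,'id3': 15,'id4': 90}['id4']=90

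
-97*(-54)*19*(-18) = -1791396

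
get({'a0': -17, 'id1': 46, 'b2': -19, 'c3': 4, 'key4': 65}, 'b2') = -19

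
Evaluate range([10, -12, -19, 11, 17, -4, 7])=36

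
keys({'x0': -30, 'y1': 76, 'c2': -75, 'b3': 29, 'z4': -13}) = ['x0', 'y1', 'c2', 'b3', 'z4']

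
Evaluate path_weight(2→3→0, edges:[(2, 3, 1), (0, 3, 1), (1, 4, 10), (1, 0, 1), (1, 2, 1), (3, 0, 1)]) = 2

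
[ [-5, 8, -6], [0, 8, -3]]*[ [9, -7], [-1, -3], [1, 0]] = [[-59, 11], [-11, -24]]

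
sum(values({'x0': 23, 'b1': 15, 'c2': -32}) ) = 23 + 15 + (-32)
= 6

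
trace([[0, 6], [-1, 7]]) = 7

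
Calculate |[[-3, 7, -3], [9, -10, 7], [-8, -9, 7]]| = (1)*(-3)*det([[-10, 7], [-9, 7]]) + (-1)*(7)*det([[9, 7], [-8, 7]]) + (1)*(-3)*det([[9, -10], [-8, -9]])
= 21 + -833 + 483
= -329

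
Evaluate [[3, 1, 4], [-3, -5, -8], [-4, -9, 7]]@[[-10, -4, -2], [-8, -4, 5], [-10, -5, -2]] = [[-78, -36, -9], [150, 72, -3], [42, 17, -51]]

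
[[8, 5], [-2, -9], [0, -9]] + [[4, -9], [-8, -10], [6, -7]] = [[12, -4], [-10, -19], [6, -16]]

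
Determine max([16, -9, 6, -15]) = 16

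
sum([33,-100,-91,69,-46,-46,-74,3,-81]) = 33 + (-100) + (-91) + 69 + (-46) + (-46) + (-74) + 3 + (-81)
= -333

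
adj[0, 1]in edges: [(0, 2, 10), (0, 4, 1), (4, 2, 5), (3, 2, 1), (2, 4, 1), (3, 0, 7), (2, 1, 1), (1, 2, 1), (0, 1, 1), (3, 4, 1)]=1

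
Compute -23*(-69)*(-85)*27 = -3642165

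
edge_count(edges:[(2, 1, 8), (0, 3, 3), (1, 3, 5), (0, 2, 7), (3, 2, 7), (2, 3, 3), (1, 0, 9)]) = 7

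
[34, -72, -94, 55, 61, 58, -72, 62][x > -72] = keep x where x > -72: 34✓, -72✗, -94✗, 55✓, 61✓, 58✓, -72✗, 62✓
= [34, 55, 61, 58, 62]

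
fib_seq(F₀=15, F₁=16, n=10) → [15, 16, 31, 47, 78, 125, 203, 328, 531, 859]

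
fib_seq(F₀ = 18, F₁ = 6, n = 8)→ [18, 6, 24, 30, 54, 84, 138, 222]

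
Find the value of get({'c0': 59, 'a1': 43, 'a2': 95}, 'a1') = 43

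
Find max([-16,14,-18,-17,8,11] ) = 14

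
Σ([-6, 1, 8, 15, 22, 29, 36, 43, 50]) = (-6) + 1 + 8 + 15 + 22 + 29 + 36 + 43 + 50
= 198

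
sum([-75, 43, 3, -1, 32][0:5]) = 2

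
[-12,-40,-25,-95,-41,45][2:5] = [-25, -95, -41]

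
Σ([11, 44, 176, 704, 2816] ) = 3751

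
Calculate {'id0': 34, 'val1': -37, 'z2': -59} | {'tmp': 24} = {'id0': 34, 'val1': -37, 'z2': -59, 'tmp': 24}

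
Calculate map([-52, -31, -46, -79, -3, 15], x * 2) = -52*2=-104, -31*2=-62, -46*2=-92, -79*2=-158, -3*2=-6, 15*2=30
= [-104, -62, -92, -158, -6, 30]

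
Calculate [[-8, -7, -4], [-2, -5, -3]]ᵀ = [[-8, -2], [-7, -5], [-4, -3]]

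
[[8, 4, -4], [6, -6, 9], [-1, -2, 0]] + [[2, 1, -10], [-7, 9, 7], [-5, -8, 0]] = [[10, 5, -14], [-1, 3, 16], [-6, -10, 0]]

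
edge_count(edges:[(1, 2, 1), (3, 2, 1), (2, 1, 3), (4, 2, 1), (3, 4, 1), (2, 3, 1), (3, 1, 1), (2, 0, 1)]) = 8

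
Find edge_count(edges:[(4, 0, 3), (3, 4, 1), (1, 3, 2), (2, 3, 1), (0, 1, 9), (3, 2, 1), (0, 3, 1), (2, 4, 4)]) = 8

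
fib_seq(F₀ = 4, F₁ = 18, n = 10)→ [4, 18, 22, 40, 62, 102, 164, 266, 430, 696]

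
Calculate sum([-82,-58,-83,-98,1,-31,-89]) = -440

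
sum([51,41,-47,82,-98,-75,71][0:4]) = 127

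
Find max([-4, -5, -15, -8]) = -4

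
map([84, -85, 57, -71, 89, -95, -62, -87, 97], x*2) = 84*2=168, -85*2=-170, 57*2=114, -71*2=-142, 89*2=178, -95*2=-190, -62*2=-124, -87*2=-174, 97*2=194
= [168, -170, 114, -142, 178, -190, -124, -174, 194]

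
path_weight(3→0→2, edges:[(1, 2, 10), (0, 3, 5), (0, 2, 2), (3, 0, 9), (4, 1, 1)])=11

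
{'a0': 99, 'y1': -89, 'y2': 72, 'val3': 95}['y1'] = -89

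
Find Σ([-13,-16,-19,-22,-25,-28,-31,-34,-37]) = -225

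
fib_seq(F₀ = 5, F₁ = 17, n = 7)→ F_2 = F_1 + F_0 = 22
F_3 = F_2 + F_1 = 39
F_4 = F_3 + F_2 = 61
...
= [5, 17, 22, 39, 61, 100, 161]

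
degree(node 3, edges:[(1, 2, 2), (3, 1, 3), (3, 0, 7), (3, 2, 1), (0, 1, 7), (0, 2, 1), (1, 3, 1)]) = 4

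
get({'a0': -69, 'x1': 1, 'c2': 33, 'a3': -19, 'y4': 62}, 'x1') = 1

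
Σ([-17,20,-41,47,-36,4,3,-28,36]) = (-17) + 20 + (-41) + 47 + (-36) + 4 + 3 + (-28) + 36
= -12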